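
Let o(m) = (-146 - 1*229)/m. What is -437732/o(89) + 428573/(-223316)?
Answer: 8699817063893/83743500 ≈ 1.0389e+5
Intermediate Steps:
o(m) = -375/m (o(m) = (-146 - 229)/m = -375/m)
-437732/o(89) + 428573/(-223316) = -437732/((-375/89)) + 428573/(-223316) = -437732/((-375*1/89)) + 428573*(-1/223316) = -437732/(-375/89) - 428573/223316 = -437732*(-89/375) - 428573/223316 = 38958148/375 - 428573/223316 = 8699817063893/83743500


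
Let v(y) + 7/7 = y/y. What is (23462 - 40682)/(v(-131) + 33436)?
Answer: -4305/8359 ≈ -0.51501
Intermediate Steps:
v(y) = 0 (v(y) = -1 + y/y = -1 + 1 = 0)
(23462 - 40682)/(v(-131) + 33436) = (23462 - 40682)/(0 + 33436) = -17220/33436 = -17220*1/33436 = -4305/8359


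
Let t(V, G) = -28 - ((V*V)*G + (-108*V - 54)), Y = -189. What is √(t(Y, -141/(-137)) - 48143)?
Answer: I*√1976243358/137 ≈ 324.49*I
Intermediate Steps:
t(V, G) = 26 + 108*V - G*V² (t(V, G) = -28 - (V²*G + (-54 - 108*V)) = -28 - (G*V² + (-54 - 108*V)) = -28 - (-54 - 108*V + G*V²) = -28 + (54 + 108*V - G*V²) = 26 + 108*V - G*V²)
√(t(Y, -141/(-137)) - 48143) = √((26 + 108*(-189) - 1*(-141/(-137))*(-189)²) - 48143) = √((26 - 20412 - 1*(-141*(-1/137))*35721) - 48143) = √((26 - 20412 - 1*141/137*35721) - 48143) = √((26 - 20412 - 5036661/137) - 48143) = √(-7829543/137 - 48143) = √(-14425134/137) = I*√1976243358/137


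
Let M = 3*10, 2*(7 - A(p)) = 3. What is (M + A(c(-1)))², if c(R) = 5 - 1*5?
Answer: 5041/4 ≈ 1260.3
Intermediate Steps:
c(R) = 0 (c(R) = 5 - 5 = 0)
A(p) = 11/2 (A(p) = 7 - ½*3 = 7 - 3/2 = 11/2)
M = 30
(M + A(c(-1)))² = (30 + 11/2)² = (71/2)² = 5041/4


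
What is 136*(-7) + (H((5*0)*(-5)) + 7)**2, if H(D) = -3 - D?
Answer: -936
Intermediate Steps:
136*(-7) + (H((5*0)*(-5)) + 7)**2 = 136*(-7) + ((-3 - 5*0*(-5)) + 7)**2 = -952 + ((-3 - 0*(-5)) + 7)**2 = -952 + ((-3 - 1*0) + 7)**2 = -952 + ((-3 + 0) + 7)**2 = -952 + (-3 + 7)**2 = -952 + 4**2 = -952 + 16 = -936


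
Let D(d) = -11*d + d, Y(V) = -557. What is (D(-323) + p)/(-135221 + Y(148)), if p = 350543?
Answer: -353773/135778 ≈ -2.6055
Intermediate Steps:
D(d) = -10*d
(D(-323) + p)/(-135221 + Y(148)) = (-10*(-323) + 350543)/(-135221 - 557) = (3230 + 350543)/(-135778) = 353773*(-1/135778) = -353773/135778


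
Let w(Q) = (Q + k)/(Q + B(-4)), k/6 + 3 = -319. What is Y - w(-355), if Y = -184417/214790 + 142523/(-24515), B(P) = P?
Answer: -986212000441/75613683566 ≈ -13.043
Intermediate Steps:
k = -1932 (k = -18 + 6*(-319) = -18 - 1914 = -1932)
Y = -1405339917/210623074 (Y = -184417*1/214790 + 142523*(-1/24515) = -184417/214790 - 142523/24515 = -1405339917/210623074 ≈ -6.6723)
w(Q) = (-1932 + Q)/(-4 + Q) (w(Q) = (Q - 1932)/(Q - 4) = (-1932 + Q)/(-4 + Q))
Y - w(-355) = -1405339917/210623074 - (-1932 - 355)/(-4 - 355) = -1405339917/210623074 - (-2287)/(-359) = -1405339917/210623074 - (-1)*(-2287)/359 = -1405339917/210623074 - 1*2287/359 = -1405339917/210623074 - 2287/359 = -986212000441/75613683566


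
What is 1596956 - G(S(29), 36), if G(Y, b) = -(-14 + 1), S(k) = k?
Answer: 1596943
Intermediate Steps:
G(Y, b) = 13 (G(Y, b) = -1*(-13) = 13)
1596956 - G(S(29), 36) = 1596956 - 1*13 = 1596956 - 13 = 1596943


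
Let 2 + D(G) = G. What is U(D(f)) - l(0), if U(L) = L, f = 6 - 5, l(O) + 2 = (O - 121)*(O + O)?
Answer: 1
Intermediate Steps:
l(O) = -2 + 2*O*(-121 + O) (l(O) = -2 + (O - 121)*(O + O) = -2 + (-121 + O)*(2*O) = -2 + 2*O*(-121 + O))
f = 1
D(G) = -2 + G
U(D(f)) - l(0) = (-2 + 1) - (-2 - 242*0 + 2*0**2) = -1 - (-2 + 0 + 2*0) = -1 - (-2 + 0 + 0) = -1 - 1*(-2) = -1 + 2 = 1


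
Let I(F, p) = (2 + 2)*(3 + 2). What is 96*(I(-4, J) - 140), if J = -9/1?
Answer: -11520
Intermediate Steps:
J = -9 (J = -9*1 = -9)
I(F, p) = 20 (I(F, p) = 4*5 = 20)
96*(I(-4, J) - 140) = 96*(20 - 140) = 96*(-120) = -11520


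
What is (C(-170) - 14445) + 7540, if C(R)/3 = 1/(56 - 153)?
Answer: -669788/97 ≈ -6905.0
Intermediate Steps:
C(R) = -3/97 (C(R) = 3/(56 - 153) = 3/(-97) = 3*(-1/97) = -3/97)
(C(-170) - 14445) + 7540 = (-3/97 - 14445) + 7540 = -1401168/97 + 7540 = -669788/97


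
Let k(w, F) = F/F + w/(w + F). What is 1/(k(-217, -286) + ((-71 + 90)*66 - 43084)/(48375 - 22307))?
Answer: -6556102/1135765 ≈ -5.7724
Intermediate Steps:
k(w, F) = 1 + w/(F + w)
1/(k(-217, -286) + ((-71 + 90)*66 - 43084)/(48375 - 22307)) = 1/((-286 + 2*(-217))/(-286 - 217) + ((-71 + 90)*66 - 43084)/(48375 - 22307)) = 1/((-286 - 434)/(-503) + (19*66 - 43084)/26068) = 1/(-1/503*(-720) + (1254 - 43084)*(1/26068)) = 1/(720/503 - 41830*1/26068) = 1/(720/503 - 20915/13034) = 1/(-1135765/6556102) = -6556102/1135765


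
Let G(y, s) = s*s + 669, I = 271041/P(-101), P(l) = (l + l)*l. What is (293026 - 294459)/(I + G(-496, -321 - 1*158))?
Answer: -29236066/4694975261 ≈ -0.0062271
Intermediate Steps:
P(l) = 2*l² (P(l) = (2*l)*l = 2*l²)
I = 271041/20402 (I = 271041/((2*(-101)²)) = 271041/((2*10201)) = 271041/20402 ≈ 13.285)
G(y, s) = 669 + s² (G(y, s) = s² + 669 = 669 + s²)
(293026 - 294459)/(I + G(-496, -321 - 1*158)) = (293026 - 294459)/(271041/20402 + (669 + (-321 - 1*158)²)) = -1433/(271041/20402 + (669 + (-321 - 158)²)) = -1433/(271041/20402 + (669 + (-479)²)) = -1433/(271041/20402 + (669 + 229441)) = -1433/(271041/20402 + 230110) = -1433/4694975261/20402 = -1433*20402/4694975261 = -29236066/4694975261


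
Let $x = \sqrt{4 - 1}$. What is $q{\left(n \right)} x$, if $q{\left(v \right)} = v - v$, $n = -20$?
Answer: $0$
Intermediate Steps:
$q{\left(v \right)} = 0$
$x = \sqrt{3} \approx 1.732$
$q{\left(n \right)} x = 0 \sqrt{3} = 0$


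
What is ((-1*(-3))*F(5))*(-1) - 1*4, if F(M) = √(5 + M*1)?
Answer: -4 - 3*√10 ≈ -13.487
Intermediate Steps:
F(M) = √(5 + M)
((-1*(-3))*F(5))*(-1) - 1*4 = ((-1*(-3))*√(5 + 5))*(-1) - 1*4 = (3*√10)*(-1) - 4 = -3*√10 - 4 = -4 - 3*√10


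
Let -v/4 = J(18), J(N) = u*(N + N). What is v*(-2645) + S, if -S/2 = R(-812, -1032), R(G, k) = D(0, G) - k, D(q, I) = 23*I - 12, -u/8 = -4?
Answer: 12223472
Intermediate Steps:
u = 32 (u = -8*(-4) = 32)
J(N) = 64*N (J(N) = 32*(N + N) = 32*(2*N) = 64*N)
D(q, I) = -12 + 23*I
v = -4608 (v = -256*18 = -4*1152 = -4608)
R(G, k) = -12 - k + 23*G (R(G, k) = (-12 + 23*G) - k = -12 - k + 23*G)
S = 35312 (S = -2*(-12 - 1*(-1032) + 23*(-812)) = -2*(-12 + 1032 - 18676) = -2*(-17656) = 35312)
v*(-2645) + S = -4608*(-2645) + 35312 = 12188160 + 35312 = 12223472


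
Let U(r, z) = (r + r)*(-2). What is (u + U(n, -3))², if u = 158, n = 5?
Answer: 19044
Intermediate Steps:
U(r, z) = -4*r (U(r, z) = (2*r)*(-2) = -4*r)
(u + U(n, -3))² = (158 - 4*5)² = (158 - 20)² = 138² = 19044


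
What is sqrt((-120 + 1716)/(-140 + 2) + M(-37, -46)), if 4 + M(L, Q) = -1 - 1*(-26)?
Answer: sqrt(4991)/23 ≈ 3.0716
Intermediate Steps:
M(L, Q) = 21 (M(L, Q) = -4 + (-1 - 1*(-26)) = -4 + (-1 + 26) = -4 + 25 = 21)
sqrt((-120 + 1716)/(-140 + 2) + M(-37, -46)) = sqrt((-120 + 1716)/(-140 + 2) + 21) = sqrt(1596/(-138) + 21) = sqrt(1596*(-1/138) + 21) = sqrt(-266/23 + 21) = sqrt(217/23) = sqrt(4991)/23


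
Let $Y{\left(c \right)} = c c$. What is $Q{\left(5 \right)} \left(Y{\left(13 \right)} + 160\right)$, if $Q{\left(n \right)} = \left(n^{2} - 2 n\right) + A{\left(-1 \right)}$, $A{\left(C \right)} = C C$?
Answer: $5264$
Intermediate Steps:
$Y{\left(c \right)} = c^{2}$
$A{\left(C \right)} = C^{2}$
$Q{\left(n \right)} = 1 + n^{2} - 2 n$ ($Q{\left(n \right)} = \left(n^{2} - 2 n\right) + \left(-1\right)^{2} = \left(n^{2} - 2 n\right) + 1 = 1 + n^{2} - 2 n$)
$Q{\left(5 \right)} \left(Y{\left(13 \right)} + 160\right) = \left(1 + 5^{2} - 10\right) \left(13^{2} + 160\right) = \left(1 + 25 - 10\right) \left(169 + 160\right) = 16 \cdot 329 = 5264$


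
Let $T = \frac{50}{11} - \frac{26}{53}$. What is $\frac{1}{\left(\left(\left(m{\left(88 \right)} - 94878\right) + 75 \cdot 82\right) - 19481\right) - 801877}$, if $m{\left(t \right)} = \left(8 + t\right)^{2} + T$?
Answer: $- \frac{583}{525204846} \approx -1.11 \cdot 10^{-6}$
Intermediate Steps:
$T = \frac{2364}{583}$ ($T = 50 \cdot \frac{1}{11} - \frac{26}{53} = \frac{50}{11} - \frac{26}{53} = \frac{2364}{583} \approx 4.0549$)
$m{\left(t \right)} = \frac{2364}{583} + \left(8 + t\right)^{2}$ ($m{\left(t \right)} = \left(8 + t\right)^{2} + \frac{2364}{583} = \frac{2364}{583} + \left(8 + t\right)^{2}$)
$\frac{1}{\left(\left(\left(m{\left(88 \right)} - 94878\right) + 75 \cdot 82\right) - 19481\right) - 801877} = \frac{1}{\left(\left(\left(\left(\frac{2364}{583} + \left(8 + 88\right)^{2}\right) - 94878\right) + 75 \cdot 82\right) - 19481\right) - 801877} = \frac{1}{\left(\left(\left(\left(\frac{2364}{583} + 96^{2}\right) - 94878\right) + 6150\right) - 19481\right) - 801877} = \frac{1}{\left(\left(\left(\left(\frac{2364}{583} + 9216\right) - 94878\right) + 6150\right) - 19481\right) - 801877} = \frac{1}{\left(\left(\left(\frac{5375292}{583} - 94878\right) + 6150\right) - 19481\right) - 801877} = \frac{1}{\left(\left(- \frac{49938582}{583} + 6150\right) - 19481\right) - 801877} = \frac{1}{\left(- \frac{46353132}{583} - 19481\right) - 801877} = \frac{1}{- \frac{57710555}{583} - 801877} = \frac{1}{- \frac{525204846}{583}} = - \frac{583}{525204846}$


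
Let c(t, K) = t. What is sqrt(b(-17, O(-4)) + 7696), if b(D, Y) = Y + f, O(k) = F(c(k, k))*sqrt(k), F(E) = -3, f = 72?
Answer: sqrt(7768 - 6*I) ≈ 88.136 - 0.034*I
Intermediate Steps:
O(k) = -3*sqrt(k)
b(D, Y) = 72 + Y (b(D, Y) = Y + 72 = 72 + Y)
sqrt(b(-17, O(-4)) + 7696) = sqrt((72 - 6*I) + 7696) = sqrt(7768 - 6*I)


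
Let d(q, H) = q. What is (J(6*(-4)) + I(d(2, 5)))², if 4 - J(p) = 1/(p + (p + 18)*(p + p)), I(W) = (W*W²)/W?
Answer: 4456321/69696 ≈ 63.939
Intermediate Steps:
I(W) = W² (I(W) = W³/W = W²)
J(p) = 4 - 1/(p + 2*p*(18 + p)) (J(p) = 4 - 1/(p + (p + 18)*(p + p)) = 4 - 1/(p + (18 + p)*(2*p)) = 4 - 1/(p + 2*p*(18 + p)))
(J(6*(-4)) + I(d(2, 5)))² = ((-1 + 8*(6*(-4))² + 148*(6*(-4)))/(((6*(-4)))*(37 + 2*(6*(-4)))) + 2²)² = ((-1 + 8*(-24)² + 148*(-24))/((-24)*(37 + 2*(-24))) + 4)² = (-(-1 + 8*576 - 3552)/(24*(37 - 48)) + 4)² = (-1/24*(-1 + 4608 - 3552)/(-11) + 4)² = (-1/24*(-1/11)*1055 + 4)² = (1055/264 + 4)² = (2111/264)² = 4456321/69696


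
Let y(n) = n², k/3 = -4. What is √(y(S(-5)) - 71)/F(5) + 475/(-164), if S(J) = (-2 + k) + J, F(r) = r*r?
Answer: -475/164 + √290/25 ≈ -2.2152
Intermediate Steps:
k = -12 (k = 3*(-4) = -12)
F(r) = r²
S(J) = -14 + J (S(J) = (-2 - 12) + J = -14 + J)
√(y(S(-5)) - 71)/F(5) + 475/(-164) = √((-14 - 5)² - 71)/(5²) + 475/(-164) = √((-19)² - 71)/25 + 475*(-1/164) = √(361 - 71)*(1/25) - 475/164 = √290*(1/25) - 475/164 = √290/25 - 475/164 = -475/164 + √290/25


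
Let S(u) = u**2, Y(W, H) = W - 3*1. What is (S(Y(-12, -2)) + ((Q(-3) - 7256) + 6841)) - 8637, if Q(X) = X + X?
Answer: -8833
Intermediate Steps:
Q(X) = 2*X
Y(W, H) = -3 + W (Y(W, H) = W - 3 = -3 + W)
(S(Y(-12, -2)) + ((Q(-3) - 7256) + 6841)) - 8637 = ((-3 - 12)**2 + ((2*(-3) - 7256) + 6841)) - 8637 = ((-15)**2 + ((-6 - 7256) + 6841)) - 8637 = (225 + (-7262 + 6841)) - 8637 = (225 - 421) - 8637 = -196 - 8637 = -8833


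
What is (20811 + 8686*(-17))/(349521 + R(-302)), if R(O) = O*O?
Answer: -126851/440725 ≈ -0.28782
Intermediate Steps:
R(O) = O**2
(20811 + 8686*(-17))/(349521 + R(-302)) = (20811 + 8686*(-17))/(349521 + (-302)**2) = (20811 - 147662)/(349521 + 91204) = -126851/440725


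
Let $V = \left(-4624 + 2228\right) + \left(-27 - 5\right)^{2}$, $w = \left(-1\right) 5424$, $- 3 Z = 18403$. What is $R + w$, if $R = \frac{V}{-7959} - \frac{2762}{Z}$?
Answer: $- \frac{113479892294}{20924211} \approx -5423.4$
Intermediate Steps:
$Z = - \frac{18403}{3}$ ($Z = \left(- \frac{1}{3}\right) 18403 = - \frac{18403}{3} \approx -6134.3$)
$w = -5424$
$V = -1372$ ($V = -2396 + \left(-32\right)^{2} = -2396 + 1024 = -1372$)
$R = \frac{13028170}{20924211}$ ($R = - \frac{1372}{-7959} - \frac{2762}{- \frac{18403}{3}} = \left(-1372\right) \left(- \frac{1}{7959}\right) - - \frac{8286}{18403} = \frac{196}{1137} + \frac{8286}{18403} = \frac{13028170}{20924211} \approx 0.62264$)
$R + w = \frac{13028170}{20924211} - 5424 = - \frac{113479892294}{20924211}$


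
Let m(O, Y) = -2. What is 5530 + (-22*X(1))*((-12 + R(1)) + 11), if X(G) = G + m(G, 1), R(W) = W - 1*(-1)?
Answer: 5552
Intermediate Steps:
R(W) = 1 + W (R(W) = W + 1 = 1 + W)
X(G) = -2 + G (X(G) = G - 2 = -2 + G)
5530 + (-22*X(1))*((-12 + R(1)) + 11) = 5530 + (-22*(-2 + 1))*((-12 + (1 + 1)) + 11) = 5530 + (-22*(-1))*((-12 + 2) + 11) = 5530 + 22*(-10 + 11) = 5530 + 22*1 = 5530 + 22 = 5552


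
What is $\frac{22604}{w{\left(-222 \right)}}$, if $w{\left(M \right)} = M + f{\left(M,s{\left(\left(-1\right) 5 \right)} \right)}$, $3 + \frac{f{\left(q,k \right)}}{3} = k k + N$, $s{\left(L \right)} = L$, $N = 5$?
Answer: $- \frac{22604}{141} \approx -160.31$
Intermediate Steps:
$f{\left(q,k \right)} = 6 + 3 k^{2}$ ($f{\left(q,k \right)} = -9 + 3 \left(k k + 5\right) = -9 + 3 \left(k^{2} + 5\right) = -9 + 3 \left(5 + k^{2}\right) = -9 + \left(15 + 3 k^{2}\right) = 6 + 3 k^{2}$)
$w{\left(M \right)} = 81 + M$ ($w{\left(M \right)} = M + \left(6 + 3 \left(\left(-1\right) 5\right)^{2}\right) = M + \left(6 + 3 \left(-5\right)^{2}\right) = M + \left(6 + 3 \cdot 25\right) = M + \left(6 + 75\right) = M + 81 = 81 + M$)
$\frac{22604}{w{\left(-222 \right)}} = \frac{22604}{81 - 222} = \frac{22604}{-141} = 22604 \left(- \frac{1}{141}\right) = - \frac{22604}{141}$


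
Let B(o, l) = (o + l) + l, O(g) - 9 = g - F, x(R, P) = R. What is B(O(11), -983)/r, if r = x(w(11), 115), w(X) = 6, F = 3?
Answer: -1949/6 ≈ -324.83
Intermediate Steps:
O(g) = 6 + g (O(g) = 9 + (g - 1*3) = 9 + (g - 3) = 9 + (-3 + g) = 6 + g)
r = 6
B(o, l) = o + 2*l (B(o, l) = (l + o) + l = o + 2*l)
B(O(11), -983)/r = ((6 + 11) + 2*(-983))/6 = (17 - 1966)*(1/6) = -1949*1/6 = -1949/6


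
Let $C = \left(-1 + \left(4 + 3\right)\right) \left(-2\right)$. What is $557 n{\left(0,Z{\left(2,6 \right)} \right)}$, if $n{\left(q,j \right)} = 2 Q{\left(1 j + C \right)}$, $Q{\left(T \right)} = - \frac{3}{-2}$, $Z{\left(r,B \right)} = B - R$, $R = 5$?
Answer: $1671$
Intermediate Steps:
$C = -12$ ($C = \left(-1 + 7\right) \left(-2\right) = 6 \left(-2\right) = -12$)
$Z{\left(r,B \right)} = -5 + B$ ($Z{\left(r,B \right)} = B - 5 = -5 + B$)
$Q{\left(T \right)} = \frac{3}{2}$ ($Q{\left(T \right)} = \left(-3\right) \left(- \frac{1}{2}\right) = \frac{3}{2}$)
$n{\left(q,j \right)} = 3$ ($n{\left(q,j \right)} = 2 \cdot \frac{3}{2} = 3$)
$557 n{\left(0,Z{\left(2,6 \right)} \right)} = 557 \cdot 3 = 1671$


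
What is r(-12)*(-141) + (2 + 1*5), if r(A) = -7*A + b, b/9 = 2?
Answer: -14375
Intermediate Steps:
b = 18 (b = 9*2 = 18)
r(A) = 18 - 7*A (r(A) = -7*A + 18 = 18 - 7*A)
r(-12)*(-141) + (2 + 1*5) = (18 - 7*(-12))*(-141) + (2 + 1*5) = (18 + 84)*(-141) + (2 + 5) = 102*(-141) + 7 = -14382 + 7 = -14375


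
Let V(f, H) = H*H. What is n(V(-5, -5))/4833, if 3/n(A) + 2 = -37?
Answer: -1/62829 ≈ -1.5916e-5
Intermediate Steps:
V(f, H) = H²
n(A) = -1/13 (n(A) = 3/(-2 - 37) = 3/(-39) = 3*(-1/39) = -1/13)
n(V(-5, -5))/4833 = -1/13/4833 = -1/13*1/4833 = -1/62829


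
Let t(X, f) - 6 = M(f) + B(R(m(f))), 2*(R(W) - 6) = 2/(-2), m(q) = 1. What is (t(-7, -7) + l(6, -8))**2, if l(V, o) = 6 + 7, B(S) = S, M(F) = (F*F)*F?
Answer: 405769/4 ≈ 1.0144e+5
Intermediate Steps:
M(F) = F**3 (M(F) = F**2*F = F**3)
R(W) = 11/2 (R(W) = 6 + (2/(-2))/2 = 6 + (2*(-1/2))/2 = 6 + (1/2)*(-1) = 6 - 1/2 = 11/2)
l(V, o) = 13
t(X, f) = 23/2 + f**3 (t(X, f) = 6 + (f**3 + 11/2) = 6 + (11/2 + f**3) = 23/2 + f**3)
(t(-7, -7) + l(6, -8))**2 = ((23/2 + (-7)**3) + 13)**2 = ((23/2 - 343) + 13)**2 = (-663/2 + 13)**2 = (-637/2)**2 = 405769/4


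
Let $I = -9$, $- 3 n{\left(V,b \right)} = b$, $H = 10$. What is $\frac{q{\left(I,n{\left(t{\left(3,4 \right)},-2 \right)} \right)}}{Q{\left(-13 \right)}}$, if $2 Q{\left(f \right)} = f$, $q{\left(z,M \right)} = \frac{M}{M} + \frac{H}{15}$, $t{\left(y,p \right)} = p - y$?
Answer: $- \frac{10}{39} \approx -0.25641$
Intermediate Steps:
$n{\left(V,b \right)} = - \frac{b}{3}$
$q{\left(z,M \right)} = \frac{5}{3}$ ($q{\left(z,M \right)} = \frac{M}{M} + \frac{10}{15} = 1 + 10 \cdot \frac{1}{15} = 1 + \frac{2}{3} = \frac{5}{3}$)
$Q{\left(f \right)} = \frac{f}{2}$
$\frac{q{\left(I,n{\left(t{\left(3,4 \right)},-2 \right)} \right)}}{Q{\left(-13 \right)}} = \frac{5}{3 \cdot \frac{1}{2} \left(-13\right)} = \frac{5}{3 \left(- \frac{13}{2}\right)} = \frac{5}{3} \left(- \frac{2}{13}\right) = - \frac{10}{39}$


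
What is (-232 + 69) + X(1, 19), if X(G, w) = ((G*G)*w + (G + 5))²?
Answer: 462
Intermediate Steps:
X(G, w) = (5 + G + w*G²)² (X(G, w) = (G²*w + (5 + G))² = (w*G² + (5 + G))² = (5 + G + w*G²)²)
(-232 + 69) + X(1, 19) = (-232 + 69) + (5 + 1 + 19*1²)² = -163 + (5 + 1 + 19*1)² = -163 + (5 + 1 + 19)² = -163 + 25² = -163 + 625 = 462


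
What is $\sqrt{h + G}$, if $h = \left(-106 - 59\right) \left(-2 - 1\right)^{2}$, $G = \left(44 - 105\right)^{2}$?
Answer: $2 \sqrt{559} \approx 47.286$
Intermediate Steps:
$G = 3721$ ($G = \left(-61\right)^{2} = 3721$)
$h = -1485$ ($h = - 165 \left(-3\right)^{2} = \left(-165\right) 9 = -1485$)
$\sqrt{h + G} = \sqrt{-1485 + 3721} = \sqrt{2236} = 2 \sqrt{559}$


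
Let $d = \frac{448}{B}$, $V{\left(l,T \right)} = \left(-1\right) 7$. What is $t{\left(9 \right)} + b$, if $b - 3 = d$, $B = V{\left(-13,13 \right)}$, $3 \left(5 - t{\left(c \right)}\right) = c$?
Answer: $-59$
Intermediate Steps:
$t{\left(c \right)} = 5 - \frac{c}{3}$
$V{\left(l,T \right)} = -7$
$B = -7$
$d = -64$ ($d = \frac{448}{-7} = 448 \left(- \frac{1}{7}\right) = -64$)
$b = -61$ ($b = 3 - 64 = -61$)
$t{\left(9 \right)} + b = \left(5 - 3\right) - 61 = 2 - 61 = -59$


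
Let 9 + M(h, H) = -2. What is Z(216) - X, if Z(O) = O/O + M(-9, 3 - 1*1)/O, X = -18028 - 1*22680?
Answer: 8793133/216 ≈ 40709.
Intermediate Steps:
M(h, H) = -11 (M(h, H) = -9 - 2 = -11)
X = -40708 (X = -18028 - 22680 = -40708)
Z(O) = 1 - 11/O (Z(O) = O/O - 11/O = 1 - 11/O)
Z(216) - X = (-11 + 216)/216 - 1*(-40708) = (1/216)*205 + 40708 = 205/216 + 40708 = 8793133/216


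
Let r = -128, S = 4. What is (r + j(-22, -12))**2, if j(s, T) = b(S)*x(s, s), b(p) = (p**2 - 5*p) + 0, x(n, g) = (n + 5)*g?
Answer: 2637376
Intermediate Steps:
x(n, g) = g*(5 + n) (x(n, g) = (5 + n)*g = g*(5 + n))
b(p) = p**2 - 5*p
j(s, T) = -4*s*(5 + s) (j(s, T) = (4*(-5 + 4))*(s*(5 + s)) = (4*(-1))*(s*(5 + s)) = -4*s*(5 + s))
(r + j(-22, -12))**2 = (-128 - 4*(-22)*(5 - 22))**2 = (-128 - 4*(-22)*(-17))**2 = (-128 - 1496)**2 = (-1624)**2 = 2637376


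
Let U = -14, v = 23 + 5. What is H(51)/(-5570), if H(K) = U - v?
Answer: 21/2785 ≈ 0.0075404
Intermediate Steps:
v = 28
H(K) = -42 (H(K) = -14 - 1*28 = -14 - 28 = -42)
H(51)/(-5570) = -42/(-5570) = -42*(-1/5570) = 21/2785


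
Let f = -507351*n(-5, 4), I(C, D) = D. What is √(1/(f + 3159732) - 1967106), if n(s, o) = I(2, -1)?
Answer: I*√26452653467480258151/3667083 ≈ 1402.5*I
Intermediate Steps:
n(s, o) = -1
f = 507351 (f = -507351*(-1) = 507351)
√(1/(f + 3159732) - 1967106) = √(1/(507351 + 3159732) - 1967106) = √(1/3667083 - 1967106) = √(-7213540971797/3667083) = I*√26452653467480258151/3667083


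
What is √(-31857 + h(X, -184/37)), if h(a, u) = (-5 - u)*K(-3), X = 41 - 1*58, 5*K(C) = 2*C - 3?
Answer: 4*I*√68144010/185 ≈ 178.49*I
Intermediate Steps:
K(C) = -⅗ + 2*C/5 (K(C) = (2*C - 3)/5 = (-3 + 2*C)/5 = -⅗ + 2*C/5)
X = -17 (X = 41 - 58 = -17)
h(a, u) = 9 + 9*u/5 (h(a, u) = (-5 - u)*(-⅗ + (⅖)*(-3)) = (-5 - u)*(-⅗ - 6/5) = (-5 - u)*(-9/5) = 9 + 9*u/5)
√(-31857 + h(X, -184/37)) = √(-31857 + (9 + 9*(-184/37)/5)) = √(-31857 + (9 + 9*(-184*1/37)/5)) = √(-31857 + (9 + (9/5)*(-184/37))) = √(-31857 + (9 - 1656/185)) = √(-31857 + 9/185) = √(-5893536/185) = 4*I*√68144010/185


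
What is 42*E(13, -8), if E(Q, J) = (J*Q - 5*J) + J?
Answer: -3024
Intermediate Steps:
E(Q, J) = -4*J + J*Q (E(Q, J) = (-5*J + J*Q) + J = -4*J + J*Q)
42*E(13, -8) = 42*(-8*(-4 + 13)) = 42*(-8*9) = 42*(-72) = -3024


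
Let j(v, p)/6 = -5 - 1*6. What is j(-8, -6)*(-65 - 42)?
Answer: 7062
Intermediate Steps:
j(v, p) = -66 (j(v, p) = 6*(-5 - 1*6) = 6*(-5 - 6) = 6*(-11) = -66)
j(-8, -6)*(-65 - 42) = -66*(-65 - 42) = -66*(-107) = 7062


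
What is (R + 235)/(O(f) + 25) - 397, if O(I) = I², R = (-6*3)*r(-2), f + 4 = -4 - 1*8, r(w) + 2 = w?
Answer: -111250/281 ≈ -395.91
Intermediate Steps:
r(w) = -2 + w
f = -16 (f = -4 + (-4 - 1*8) = -4 + (-4 - 8) = -4 - 12 = -16)
R = 72 (R = (-6*3)*(-2 - 2) = -18*(-4) = 72)
(R + 235)/(O(f) + 25) - 397 = (72 + 235)/((-16)² + 25) - 397 = 307/(256 + 25) - 397 = 307/281 - 397 = -111250/281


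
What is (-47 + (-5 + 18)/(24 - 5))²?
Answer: 774400/361 ≈ 2145.2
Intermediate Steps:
(-47 + (-5 + 18)/(24 - 5))² = (-47 + 13/19)² = (-880/19)² = 774400/361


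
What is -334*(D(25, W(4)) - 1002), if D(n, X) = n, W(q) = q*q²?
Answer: 326318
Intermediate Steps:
W(q) = q³
-334*(D(25, W(4)) - 1002) = -334*(25 - 1002) = -334*(-977) = 326318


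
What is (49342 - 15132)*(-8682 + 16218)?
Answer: 257806560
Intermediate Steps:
(49342 - 15132)*(-8682 + 16218) = 34210*7536 = 257806560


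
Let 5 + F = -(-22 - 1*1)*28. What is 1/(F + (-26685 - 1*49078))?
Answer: -1/75124 ≈ -1.3311e-5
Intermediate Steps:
F = 639 (F = -5 - (-22 - 1*1)*28 = -5 - (-22 - 1)*28 = -5 - 1*(-23)*28 = -5 + 23*28 = -5 + 644 = 639)
1/(F + (-26685 - 1*49078)) = 1/(639 + (-26685 - 1*49078)) = 1/(639 + (-26685 - 49078)) = 1/(639 - 75763) = 1/(-75124) = -1/75124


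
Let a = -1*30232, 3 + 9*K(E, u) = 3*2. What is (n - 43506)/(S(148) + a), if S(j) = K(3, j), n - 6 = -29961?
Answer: 220383/90695 ≈ 2.4299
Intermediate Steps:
n = -29955 (n = 6 - 29961 = -29955)
K(E, u) = 1/3 (K(E, u) = -1/3 + (3*2)/9 = -1/3 + (1/9)*6 = -1/3 + 2/3 = 1/3)
S(j) = 1/3
a = -30232
(n - 43506)/(S(148) + a) = (-29955 - 43506)/(1/3 - 30232) = -73461/(-90695/3) = -73461*(-3/90695) = 220383/90695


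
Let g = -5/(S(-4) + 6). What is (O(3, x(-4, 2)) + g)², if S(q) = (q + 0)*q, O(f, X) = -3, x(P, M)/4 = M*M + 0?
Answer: 5041/484 ≈ 10.415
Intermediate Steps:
x(P, M) = 4*M² (x(P, M) = 4*(M*M + 0) = 4*(M² + 0) = 4*M²)
S(q) = q² (S(q) = q*q = q²)
g = -5/22 (g = -5/((-4)² + 6) = -5/(16 + 6) = -5/22 ≈ -0.22727)
(O(3, x(-4, 2)) + g)² = (-3 - 5/22)² = (-71/22)² = 5041/484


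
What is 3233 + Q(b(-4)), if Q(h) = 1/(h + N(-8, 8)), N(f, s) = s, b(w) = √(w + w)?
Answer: 29098/9 - I*√2/36 ≈ 3233.1 - 0.039284*I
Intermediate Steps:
b(w) = √2*√w (b(w) = √(2*w) = √2*√w)
Q(h) = 1/(8 + h) (Q(h) = 1/(h + 8) = 1/(8 + h))
3233 + Q(b(-4)) = 3233 + 1/(8 + √2*√(-4)) = 3233 + 1/(8 + √2*(2*I)) = 3233 + 1/(8 + 2*I*√2)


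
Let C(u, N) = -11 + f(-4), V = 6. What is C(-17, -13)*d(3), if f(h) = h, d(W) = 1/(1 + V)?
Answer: -15/7 ≈ -2.1429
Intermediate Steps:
d(W) = 1/7 (d(W) = 1/(1 + 6) = 1/7)
C(u, N) = -15 (C(u, N) = -11 - 4 = -15)
C(-17, -13)*d(3) = -15*1/7 = -15/7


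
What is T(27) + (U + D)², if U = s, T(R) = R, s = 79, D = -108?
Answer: 868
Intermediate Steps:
U = 79
T(27) + (U + D)² = 27 + (79 - 108)² = 27 + (-29)² = 27 + 841 = 868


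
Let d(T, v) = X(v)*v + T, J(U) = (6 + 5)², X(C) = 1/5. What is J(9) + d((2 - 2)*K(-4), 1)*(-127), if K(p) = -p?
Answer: 478/5 ≈ 95.600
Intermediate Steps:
X(C) = ⅕
J(U) = 121 (J(U) = 11² = 121)
d(T, v) = T + v/5 (d(T, v) = v/5 + T = T + v/5)
J(9) + d((2 - 2)*K(-4), 1)*(-127) = 121 + ((2 - 2)*(-1*(-4)) + (⅕)*1)*(-127) = 121 + (0*4 + ⅕)*(-127) = 121 + (0 + ⅕)*(-127) = 121 + (⅕)*(-127) = 121 - 127/5 = 478/5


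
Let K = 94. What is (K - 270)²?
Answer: 30976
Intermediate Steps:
(K - 270)² = (94 - 270)² = (-176)² = 30976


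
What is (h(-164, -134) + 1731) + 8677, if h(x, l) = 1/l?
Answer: 1394671/134 ≈ 10408.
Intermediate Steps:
(h(-164, -134) + 1731) + 8677 = (1/(-134) + 1731) + 8677 = (-1/134 + 1731) + 8677 = 231953/134 + 8677 = 1394671/134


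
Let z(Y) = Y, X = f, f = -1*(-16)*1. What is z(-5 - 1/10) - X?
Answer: -211/10 ≈ -21.100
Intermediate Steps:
f = 16 (f = 16*1 = 16)
X = 16
z(-5 - 1/10) - X = (-5 - 1/10) - 1*16 = (-5 - 1*1/10) - 16 = (-5 - 1/10) - 16 = -51/10 - 16 = -211/10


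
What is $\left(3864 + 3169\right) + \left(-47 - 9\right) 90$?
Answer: $1993$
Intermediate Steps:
$\left(3864 + 3169\right) + \left(-47 - 9\right) 90 = 7033 + \left(-47 - 9\right) 90 = 7033 - 5040 = 1993$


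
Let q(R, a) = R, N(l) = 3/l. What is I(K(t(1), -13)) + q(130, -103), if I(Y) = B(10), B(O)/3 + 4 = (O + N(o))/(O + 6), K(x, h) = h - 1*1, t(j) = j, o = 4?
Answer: 7681/64 ≈ 120.02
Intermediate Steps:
K(x, h) = -1 + h (K(x, h) = h - 1 = -1 + h)
B(O) = -12 + 3*(¾ + O)/(6 + O) (B(O) = -12 + 3*((O + 3/4)/(O + 6)) = -12 + 3*((O + 3*(¼))/(6 + O)) = -12 + 3*((O + ¾)/(6 + O)) = -12 + 3*((¾ + O)/(6 + O)) = -12 + 3*(¾ + O)/(6 + O))
I(Y) = -639/64 (I(Y) = 9*(-31 - 4*10)/(4*(6 + 10)) = (9/4)*(-31 - 40)/16 = (9/4)*(1/16)*(-71) = -639/64)
I(K(t(1), -13)) + q(130, -103) = -639/64 + 130 = 7681/64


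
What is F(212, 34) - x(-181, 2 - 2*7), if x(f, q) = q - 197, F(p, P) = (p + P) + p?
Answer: 667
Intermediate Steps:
F(p, P) = P + 2*p (F(p, P) = (P + p) + p = P + 2*p)
x(f, q) = -197 + q
F(212, 34) - x(-181, 2 - 2*7) = (34 + 2*212) - (-197 + (2 - 2*7)) = (34 + 424) - (-197 + (2 - 14)) = 458 - (-197 - 12) = 458 - 1*(-209) = 458 + 209 = 667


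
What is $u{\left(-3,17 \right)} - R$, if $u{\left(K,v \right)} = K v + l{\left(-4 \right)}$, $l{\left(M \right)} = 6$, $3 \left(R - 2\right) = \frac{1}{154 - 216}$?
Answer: $- \frac{8741}{186} \approx -46.995$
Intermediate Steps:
$R = \frac{371}{186}$ ($R = 2 + \frac{1}{3 \left(154 - 216\right)} = 2 + \frac{1}{3 \left(-62\right)} = 2 + \frac{1}{3} \left(- \frac{1}{62}\right) = 2 - \frac{1}{186} = \frac{371}{186} \approx 1.9946$)
$u{\left(K,v \right)} = 6 + K v$ ($u{\left(K,v \right)} = K v + 6 = 6 + K v$)
$u{\left(-3,17 \right)} - R = \left(6 - 51\right) - \frac{371}{186} = -45 - \frac{371}{186} = - \frac{8741}{186}$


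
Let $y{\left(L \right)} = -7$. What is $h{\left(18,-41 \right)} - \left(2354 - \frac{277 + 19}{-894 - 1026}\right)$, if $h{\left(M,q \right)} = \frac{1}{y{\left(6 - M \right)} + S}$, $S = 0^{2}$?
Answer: $- \frac{3955219}{1680} \approx -2354.3$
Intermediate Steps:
$S = 0$
$h{\left(M,q \right)} = - \frac{1}{7}$ ($h{\left(M,q \right)} = \frac{1}{-7 + 0} = \frac{1}{-7} = - \frac{1}{7}$)
$h{\left(18,-41 \right)} - \left(2354 - \frac{277 + 19}{-894 - 1026}\right) = - \frac{1}{7} - \left(2354 - \frac{277 + 19}{-894 - 1026}\right) = - \frac{1}{7} - \left(2354 - \frac{296}{-1920}\right) = - \frac{1}{7} - \left(2354 - 296 \left(- \frac{1}{1920}\right)\right) = - \frac{1}{7} - \left(2354 - - \frac{37}{240}\right) = - \frac{1}{7} - \left(2354 + \frac{37}{240}\right) = - \frac{1}{7} - \frac{564997}{240} = - \frac{3955219}{1680}$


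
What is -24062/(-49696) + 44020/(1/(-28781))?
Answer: -31480915665729/24848 ≈ -1.2669e+9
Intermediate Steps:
-24062/(-49696) + 44020/(1/(-28781)) = -24062*(-1/49696) + 44020/(-1/28781) = 12031/24848 + 44020*(-28781) = 12031/24848 - 1266939620 = -31480915665729/24848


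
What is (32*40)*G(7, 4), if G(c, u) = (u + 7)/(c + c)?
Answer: 7040/7 ≈ 1005.7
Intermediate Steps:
G(c, u) = (7 + u)/(2*c) (G(c, u) = (7 + u)/((2*c)) = (7 + u)*(1/(2*c)) = (7 + u)/(2*c))
(32*40)*G(7, 4) = (32*40)*((½)*(7 + 4)/7) = 1280*((½)*(⅐)*11) = 1280*(11/14) = 7040/7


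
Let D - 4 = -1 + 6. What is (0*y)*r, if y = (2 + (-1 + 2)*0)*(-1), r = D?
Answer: 0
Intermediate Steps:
D = 9 (D = 4 + (-1 + 6) = 4 + 5 = 9)
r = 9
y = -2 (y = (2 + 1*0)*(-1) = (2 + 0)*(-1) = 2*(-1) = -2)
(0*y)*r = (0*(-2))*9 = 0*9 = 0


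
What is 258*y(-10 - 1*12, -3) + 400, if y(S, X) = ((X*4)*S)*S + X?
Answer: -1498838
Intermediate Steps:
y(S, X) = X + 4*X*S² (y(S, X) = ((4*X)*S)*S + X = (4*S*X)*S + X = 4*X*S² + X = X + 4*X*S²)
258*y(-10 - 1*12, -3) + 400 = 258*(-3*(1 + 4*(-10 - 1*12)²)) + 400 = 258*(-3*(1 + 4*(-10 - 12)²)) + 400 = 258*(-3*(1 + 4*(-22)²)) + 400 = 258*(-3*(1 + 4*484)) + 400 = 258*(-3*(1 + 1936)) + 400 = 258*(-3*1937) + 400 = 258*(-5811) + 400 = -1499238 + 400 = -1498838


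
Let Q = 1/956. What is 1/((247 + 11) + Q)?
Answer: 956/246649 ≈ 0.0038760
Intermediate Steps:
Q = 1/956 ≈ 0.0010460
1/((247 + 11) + Q) = 1/((247 + 11) + 1/956) = 1/(258 + 1/956) = 1/(246649/956) = 956/246649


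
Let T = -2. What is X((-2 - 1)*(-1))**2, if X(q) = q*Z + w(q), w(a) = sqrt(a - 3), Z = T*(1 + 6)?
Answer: 1764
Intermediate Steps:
Z = -14 (Z = -2*(1 + 6) = -2*7 = -14)
w(a) = sqrt(-3 + a)
X(q) = sqrt(-3 + q) - 14*q (X(q) = q*(-14) + sqrt(-3 + q) = -14*q + sqrt(-3 + q) = sqrt(-3 + q) - 14*q)
X((-2 - 1)*(-1))**2 = (sqrt(-3 + (-2 - 1)*(-1)) - 14*(-2 - 1)*(-1))**2 = (sqrt(-3 - 3*(-1)) - (-42)*(-1))**2 = (sqrt(-3 + 3) - 14*3)**2 = (sqrt(0) - 42)**2 = (0 - 42)**2 = (-42)**2 = 1764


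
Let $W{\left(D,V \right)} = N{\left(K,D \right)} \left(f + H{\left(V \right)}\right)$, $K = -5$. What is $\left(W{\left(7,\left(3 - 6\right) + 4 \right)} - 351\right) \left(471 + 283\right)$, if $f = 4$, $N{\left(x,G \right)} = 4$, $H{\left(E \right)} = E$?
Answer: $-249574$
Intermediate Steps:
$W{\left(D,V \right)} = 16 + 4 V$ ($W{\left(D,V \right)} = 4 \left(4 + V\right) = 16 + 4 V$)
$\left(W{\left(7,\left(3 - 6\right) + 4 \right)} - 351\right) \left(471 + 283\right) = \left(\left(16 + 4 \left(\left(3 - 6\right) + 4\right)\right) - 351\right) \left(471 + 283\right) = \left(\left(16 + 4 \left(-3 + 4\right)\right) - 351\right) 754 = \left(\left(16 + 4 \cdot 1\right) - 351\right) 754 = \left(\left(16 + 4\right) - 351\right) 754 = \left(20 - 351\right) 754 = \left(-331\right) 754 = -249574$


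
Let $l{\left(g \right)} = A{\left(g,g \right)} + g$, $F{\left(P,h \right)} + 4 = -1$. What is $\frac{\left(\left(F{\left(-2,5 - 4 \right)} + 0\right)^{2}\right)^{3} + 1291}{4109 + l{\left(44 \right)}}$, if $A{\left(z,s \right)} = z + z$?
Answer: $\frac{16916}{4241} \approx 3.9887$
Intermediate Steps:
$A{\left(z,s \right)} = 2 z$
$F{\left(P,h \right)} = -5$ ($F{\left(P,h \right)} = -4 - 1 = -5$)
$l{\left(g \right)} = 3 g$ ($l{\left(g \right)} = 2 g + g = 3 g$)
$\frac{\left(\left(F{\left(-2,5 - 4 \right)} + 0\right)^{2}\right)^{3} + 1291}{4109 + l{\left(44 \right)}} = \frac{\left(\left(-5 + 0\right)^{2}\right)^{3} + 1291}{4109 + 3 \cdot 44} = \frac{\left(\left(-5\right)^{2}\right)^{3} + 1291}{4109 + 132} = \frac{25^{3} + 1291}{4241} = \left(15625 + 1291\right) \frac{1}{4241} = 16916 \cdot \frac{1}{4241} = \frac{16916}{4241}$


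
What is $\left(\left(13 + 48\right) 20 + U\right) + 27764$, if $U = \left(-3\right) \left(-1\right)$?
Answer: $28987$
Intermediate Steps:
$U = 3$
$\left(\left(13 + 48\right) 20 + U\right) + 27764 = \left(\left(13 + 48\right) 20 + 3\right) + 27764 = \left(61 \cdot 20 + 3\right) + 27764 = \left(1220 + 3\right) + 27764 = 1223 + 27764 = 28987$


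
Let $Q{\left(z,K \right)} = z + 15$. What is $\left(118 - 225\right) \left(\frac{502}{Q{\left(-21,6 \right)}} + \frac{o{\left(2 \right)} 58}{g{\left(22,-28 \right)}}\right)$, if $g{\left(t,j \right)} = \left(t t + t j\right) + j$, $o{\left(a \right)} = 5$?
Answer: $\frac{439021}{48} \approx 9146.3$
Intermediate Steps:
$Q{\left(z,K \right)} = 15 + z$
$g{\left(t,j \right)} = j + t^{2} + j t$ ($g{\left(t,j \right)} = \left(t^{2} + j t\right) + j = j + t^{2} + j t$)
$\left(118 - 225\right) \left(\frac{502}{Q{\left(-21,6 \right)}} + \frac{o{\left(2 \right)} 58}{g{\left(22,-28 \right)}}\right) = \left(118 - 225\right) \left(\frac{502}{15 - 21} + \frac{5 \cdot 58}{-28 + 22^{2} - 616}\right) = - 107 \left(\frac{502}{-6} + \frac{290}{-28 + 484 - 616}\right) = - 107 \left(502 \left(- \frac{1}{6}\right) + \frac{290}{-160}\right) = - 107 \left(- \frac{251}{3} + 290 \left(- \frac{1}{160}\right)\right) = - 107 \left(- \frac{251}{3} - \frac{29}{16}\right) = \left(-107\right) \left(- \frac{4103}{48}\right) = \frac{439021}{48}$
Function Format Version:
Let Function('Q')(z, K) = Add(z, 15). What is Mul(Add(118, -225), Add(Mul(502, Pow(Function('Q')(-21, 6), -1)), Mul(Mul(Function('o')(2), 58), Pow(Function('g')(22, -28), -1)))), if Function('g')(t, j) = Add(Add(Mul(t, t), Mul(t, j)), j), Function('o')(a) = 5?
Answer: Rational(439021, 48) ≈ 9146.3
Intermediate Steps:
Function('Q')(z, K) = Add(15, z)
Function('g')(t, j) = Add(j, Pow(t, 2), Mul(j, t)) (Function('g')(t, j) = Add(Add(Pow(t, 2), Mul(j, t)), j) = Add(j, Pow(t, 2), Mul(j, t)))
Mul(Add(118, -225), Add(Mul(502, Pow(Function('Q')(-21, 6), -1)), Mul(Mul(Function('o')(2), 58), Pow(Function('g')(22, -28), -1)))) = Mul(Add(118, -225), Add(Mul(502, Pow(Add(15, -21), -1)), Mul(Mul(5, 58), Pow(Add(-28, Pow(22, 2), Mul(-28, 22)), -1)))) = Mul(-107, Add(Mul(502, Pow(-6, -1)), Mul(290, Pow(Add(-28, 484, -616), -1)))) = Mul(-107, Add(Mul(502, Rational(-1, 6)), Mul(290, Pow(-160, -1)))) = Mul(-107, Add(Rational(-251, 3), Mul(290, Rational(-1, 160)))) = Mul(-107, Add(Rational(-251, 3), Rational(-29, 16))) = Mul(-107, Rational(-4103, 48)) = Rational(439021, 48)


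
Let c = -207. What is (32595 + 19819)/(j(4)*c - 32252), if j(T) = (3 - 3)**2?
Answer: -26207/16126 ≈ -1.6251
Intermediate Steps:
j(T) = 0 (j(T) = 0**2 = 0)
(32595 + 19819)/(j(4)*c - 32252) = (32595 + 19819)/(0*(-207) - 32252) = 52414/(0 - 32252) = 52414/(-32252) = 52414*(-1/32252) = -26207/16126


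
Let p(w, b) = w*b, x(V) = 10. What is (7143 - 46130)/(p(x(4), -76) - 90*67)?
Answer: 38987/6790 ≈ 5.7418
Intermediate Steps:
p(w, b) = b*w
(7143 - 46130)/(p(x(4), -76) - 90*67) = (7143 - 46130)/(-76*10 - 90*67) = -38987/(-760 - 6030) = -38987/(-6790) = -38987*(-1/6790) = 38987/6790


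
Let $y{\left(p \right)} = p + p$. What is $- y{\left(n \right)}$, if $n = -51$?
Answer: $102$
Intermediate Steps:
$y{\left(p \right)} = 2 p$
$- y{\left(n \right)} = - 2 \left(-51\right) = \left(-1\right) \left(-102\right) = 102$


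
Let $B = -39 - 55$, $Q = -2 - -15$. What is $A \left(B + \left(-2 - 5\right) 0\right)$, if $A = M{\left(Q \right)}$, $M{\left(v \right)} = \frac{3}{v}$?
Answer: $- \frac{282}{13} \approx -21.692$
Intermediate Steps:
$Q = 13$ ($Q = -2 + 15 = 13$)
$A = \frac{3}{13} \approx 0.23077$
$B = -94$ ($B = -39 - 55 = -94$)
$A \left(B + \left(-2 - 5\right) 0\right) = \frac{3 \left(-94 + \left(-2 - 5\right) 0\right)}{13} = \frac{3 \left(-94 - 0\right)}{13} = \frac{3 \left(-94 + 0\right)}{13} = \frac{3}{13} \left(-94\right) = - \frac{282}{13}$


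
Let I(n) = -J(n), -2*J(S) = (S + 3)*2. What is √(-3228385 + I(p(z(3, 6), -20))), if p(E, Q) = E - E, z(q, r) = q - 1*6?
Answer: I*√3228382 ≈ 1796.8*I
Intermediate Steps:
z(q, r) = -6 + q (z(q, r) = q - 6 = -6 + q)
J(S) = -3 - S (J(S) = -(S + 3)*2/2 = -(3 + S)*2/2 = -(6 + 2*S)/2 = -3 - S)
p(E, Q) = 0
I(n) = 3 + n (I(n) = -(-3 - n) = 3 + n)
√(-3228385 + I(p(z(3, 6), -20))) = √(-3228385 + (3 + 0)) = √(-3228385 + 3) = √(-3228382) = I*√3228382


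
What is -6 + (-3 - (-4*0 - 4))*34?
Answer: 28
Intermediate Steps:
-6 + (-3 - (-4*0 - 4))*34 = -6 + (-3 - (0 - 4))*34 = -6 + (-3 - 1*(-4))*34 = -6 + (-3 + 4)*34 = -6 + 1*34 = -6 + 34 = 28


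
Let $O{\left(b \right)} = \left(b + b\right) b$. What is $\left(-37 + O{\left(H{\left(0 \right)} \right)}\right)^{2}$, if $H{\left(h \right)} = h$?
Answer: $1369$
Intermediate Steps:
$O{\left(b \right)} = 2 b^{2}$ ($O{\left(b \right)} = 2 b b = 2 b^{2}$)
$\left(-37 + O{\left(H{\left(0 \right)} \right)}\right)^{2} = \left(-37 + 2 \cdot 0^{2}\right)^{2} = \left(-37 + 2 \cdot 0\right)^{2} = \left(-37 + 0\right)^{2} = \left(-37\right)^{2} = 1369$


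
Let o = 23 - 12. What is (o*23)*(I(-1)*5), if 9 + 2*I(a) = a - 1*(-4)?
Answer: -3795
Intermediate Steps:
I(a) = -5/2 + a/2 (I(a) = -9/2 + (a - 1*(-4))/2 = -9/2 + (a + 4)/2 = -9/2 + (4 + a)/2 = -9/2 + (2 + a/2) = -5/2 + a/2)
o = 11
(o*23)*(I(-1)*5) = (11*23)*((-5/2 + (½)*(-1))*5) = 253*((-5/2 - ½)*5) = 253*(-3*5) = 253*(-15) = -3795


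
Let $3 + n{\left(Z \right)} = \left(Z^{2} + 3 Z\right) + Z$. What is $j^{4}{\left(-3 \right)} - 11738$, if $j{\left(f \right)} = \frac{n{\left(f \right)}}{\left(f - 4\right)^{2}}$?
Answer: $- \frac{67667232842}{5764801} \approx -11738.0$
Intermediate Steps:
$n{\left(Z \right)} = -3 + Z^{2} + 4 Z$ ($n{\left(Z \right)} = -3 + \left(\left(Z^{2} + 3 Z\right) + Z\right) = -3 + \left(Z^{2} + 4 Z\right) = -3 + Z^{2} + 4 Z$)
$j{\left(f \right)} = \frac{-3 + f^{2} + 4 f}{\left(-4 + f\right)^{2}}$ ($j{\left(f \right)} = \frac{-3 + f^{2} + 4 f}{\left(f - 4\right)^{2}} = \frac{-3 + f^{2} + 4 f}{\left(-4 + f\right)^{2}}$)
$j^{4}{\left(-3 \right)} - 11738 = \left(\frac{-3 + \left(-3\right)^{2} + 4 \left(-3\right)}{\left(-4 - 3\right)^{2}}\right)^{4} - 11738 = \left(\frac{-3 + 9 - 12}{49}\right)^{4} - 11738 = \left(\frac{1}{49} \left(-6\right)\right)^{4} - 11738 = \left(- \frac{6}{49}\right)^{4} - 11738 = \frac{1296}{5764801} - 11738 = - \frac{67667232842}{5764801}$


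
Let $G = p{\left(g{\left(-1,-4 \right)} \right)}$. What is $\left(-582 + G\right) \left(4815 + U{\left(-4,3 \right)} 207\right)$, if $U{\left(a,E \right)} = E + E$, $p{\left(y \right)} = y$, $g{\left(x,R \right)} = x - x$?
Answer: $-3525174$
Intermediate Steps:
$g{\left(x,R \right)} = 0$
$U{\left(a,E \right)} = 2 E$
$G = 0$
$\left(-582 + G\right) \left(4815 + U{\left(-4,3 \right)} 207\right) = \left(-582 + 0\right) \left(4815 + 2 \cdot 3 \cdot 207\right) = - 582 \left(4815 + 6 \cdot 207\right) = - 582 \left(4815 + 1242\right) = \left(-582\right) 6057 = -3525174$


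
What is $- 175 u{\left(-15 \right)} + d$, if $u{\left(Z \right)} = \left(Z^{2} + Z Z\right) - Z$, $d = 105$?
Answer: $-81270$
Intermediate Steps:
$u{\left(Z \right)} = - Z + 2 Z^{2}$ ($u{\left(Z \right)} = \left(Z^{2} + Z^{2}\right) - Z = 2 Z^{2} - Z = - Z + 2 Z^{2}$)
$- 175 u{\left(-15 \right)} + d = - 175 \left(- 15 \left(-1 + 2 \left(-15\right)\right)\right) + 105 = - 175 \left(- 15 \left(-1 - 30\right)\right) + 105 = - 175 \left(\left(-15\right) \left(-31\right)\right) + 105 = \left(-175\right) 465 + 105 = -81375 + 105 = -81270$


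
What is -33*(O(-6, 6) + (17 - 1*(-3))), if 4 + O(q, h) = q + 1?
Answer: -363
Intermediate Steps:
O(q, h) = -3 + q (O(q, h) = -4 + (q + 1) = -4 + (1 + q) = -3 + q)
-33*(O(-6, 6) + (17 - 1*(-3))) = -33*((-3 - 6) + (17 - 1*(-3))) = -33*(-9 + (17 + 3)) = -33*(-9 + 20) = -33*11 = -363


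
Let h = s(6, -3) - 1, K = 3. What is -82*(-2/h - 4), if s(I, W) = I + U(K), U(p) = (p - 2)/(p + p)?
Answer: 11152/31 ≈ 359.74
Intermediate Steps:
U(p) = (-2 + p)/(2*p) (U(p) = (-2 + p)/((2*p)) = (-2 + p)*(1/(2*p)) = (-2 + p)/(2*p))
s(I, W) = ⅙ + I (s(I, W) = I + (½)*(-2 + 3)/3 = I + (½)*(⅓)*1 = I + ⅙ = ⅙ + I)
h = 31/6 (h = (⅙ + 6) - 1 = 37/6 - 1 = 31/6 ≈ 5.1667)
-82*(-2/h - 4) = -82*(-2/31/6 - 4) = -82*(-2*6/31 - 4) = -82*(-12/31 - 4) = -82*(-136/31) = 11152/31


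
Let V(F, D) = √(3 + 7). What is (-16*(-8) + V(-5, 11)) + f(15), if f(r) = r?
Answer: 143 + √10 ≈ 146.16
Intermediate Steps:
V(F, D) = √10
(-16*(-8) + V(-5, 11)) + f(15) = (-16*(-8) + √10) + 15 = (128 + √10) + 15 = 143 + √10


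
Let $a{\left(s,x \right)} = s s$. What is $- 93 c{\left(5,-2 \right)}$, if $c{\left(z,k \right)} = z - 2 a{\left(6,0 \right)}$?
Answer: $6231$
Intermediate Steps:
$a{\left(s,x \right)} = s^{2}$
$c{\left(z,k \right)} = -72 + z$ ($c{\left(z,k \right)} = z - 2 \cdot 6^{2} = z - 72 = -72 + z$)
$- 93 c{\left(5,-2 \right)} = - 93 \left(-72 + 5\right) = \left(-93\right) \left(-67\right) = 6231$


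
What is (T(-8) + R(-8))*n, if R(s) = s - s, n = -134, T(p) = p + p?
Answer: 2144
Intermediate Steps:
T(p) = 2*p
R(s) = 0
(T(-8) + R(-8))*n = (2*(-8) + 0)*(-134) = (-16 + 0)*(-134) = -16*(-134) = 2144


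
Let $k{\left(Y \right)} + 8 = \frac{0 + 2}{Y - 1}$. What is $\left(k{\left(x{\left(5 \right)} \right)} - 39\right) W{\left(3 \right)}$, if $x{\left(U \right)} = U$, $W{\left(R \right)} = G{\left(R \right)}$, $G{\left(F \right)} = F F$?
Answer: $- \frac{837}{2} \approx -418.5$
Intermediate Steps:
$G{\left(F \right)} = F^{2}$
$W{\left(R \right)} = R^{2}$
$k{\left(Y \right)} = -8 + \frac{2}{-1 + Y}$ ($k{\left(Y \right)} = -8 + \frac{0 + 2}{Y - 1} = -8 + \frac{2}{-1 + Y}$)
$\left(k{\left(x{\left(5 \right)} \right)} - 39\right) W{\left(3 \right)} = \left(\frac{2 \left(5 - 20\right)}{-1 + 5} - 39\right) 3^{2} = \left(\frac{2 \left(5 - 20\right)}{4} - 39\right) 9 = \left(2 \cdot \frac{1}{4} \left(-15\right) - 39\right) 9 = \left(- \frac{15}{2} - 39\right) 9 = \left(- \frac{93}{2}\right) 9 = - \frac{837}{2}$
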